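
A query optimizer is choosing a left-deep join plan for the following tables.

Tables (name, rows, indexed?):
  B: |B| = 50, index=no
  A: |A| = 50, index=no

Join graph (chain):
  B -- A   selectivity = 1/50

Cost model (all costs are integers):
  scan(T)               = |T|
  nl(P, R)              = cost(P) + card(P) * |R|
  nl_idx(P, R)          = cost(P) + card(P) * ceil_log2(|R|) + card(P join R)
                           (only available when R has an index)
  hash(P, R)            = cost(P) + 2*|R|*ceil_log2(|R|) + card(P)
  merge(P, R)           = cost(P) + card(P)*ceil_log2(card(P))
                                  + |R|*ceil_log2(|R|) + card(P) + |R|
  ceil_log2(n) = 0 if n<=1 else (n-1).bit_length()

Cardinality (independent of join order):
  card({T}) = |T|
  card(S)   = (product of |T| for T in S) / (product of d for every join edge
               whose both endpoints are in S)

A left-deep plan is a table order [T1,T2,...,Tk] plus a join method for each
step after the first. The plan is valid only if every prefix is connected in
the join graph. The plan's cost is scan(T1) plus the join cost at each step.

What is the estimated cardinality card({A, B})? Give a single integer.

50

Tables in S: A(50), B(50)
Edges inside S: B-A(d=50)
numerator = 50 * 50 = 2500
denominator = 50 = 50
card(S) = 2500 / 50 = 50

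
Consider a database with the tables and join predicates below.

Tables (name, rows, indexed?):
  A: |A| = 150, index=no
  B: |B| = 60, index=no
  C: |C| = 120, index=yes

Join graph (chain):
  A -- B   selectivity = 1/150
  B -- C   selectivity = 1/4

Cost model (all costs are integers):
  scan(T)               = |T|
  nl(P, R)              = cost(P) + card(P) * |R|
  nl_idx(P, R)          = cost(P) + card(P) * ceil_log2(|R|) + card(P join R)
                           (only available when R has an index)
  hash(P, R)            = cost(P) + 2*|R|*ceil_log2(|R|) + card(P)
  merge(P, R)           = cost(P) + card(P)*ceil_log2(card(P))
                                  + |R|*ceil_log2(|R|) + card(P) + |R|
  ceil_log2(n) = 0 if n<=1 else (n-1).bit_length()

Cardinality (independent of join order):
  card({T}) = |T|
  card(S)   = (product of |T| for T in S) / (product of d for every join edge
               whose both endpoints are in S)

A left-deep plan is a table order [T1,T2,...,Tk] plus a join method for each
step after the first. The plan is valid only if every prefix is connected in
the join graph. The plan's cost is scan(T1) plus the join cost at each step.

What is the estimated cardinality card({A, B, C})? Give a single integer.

Tables in S: A(150), B(60), C(120)
Edges inside S: A-B(d=150), B-C(d=4)
numerator = 150 * 60 * 120 = 1080000
denominator = 150 * 4 = 600
card(S) = 1080000 / 600 = 1800

1800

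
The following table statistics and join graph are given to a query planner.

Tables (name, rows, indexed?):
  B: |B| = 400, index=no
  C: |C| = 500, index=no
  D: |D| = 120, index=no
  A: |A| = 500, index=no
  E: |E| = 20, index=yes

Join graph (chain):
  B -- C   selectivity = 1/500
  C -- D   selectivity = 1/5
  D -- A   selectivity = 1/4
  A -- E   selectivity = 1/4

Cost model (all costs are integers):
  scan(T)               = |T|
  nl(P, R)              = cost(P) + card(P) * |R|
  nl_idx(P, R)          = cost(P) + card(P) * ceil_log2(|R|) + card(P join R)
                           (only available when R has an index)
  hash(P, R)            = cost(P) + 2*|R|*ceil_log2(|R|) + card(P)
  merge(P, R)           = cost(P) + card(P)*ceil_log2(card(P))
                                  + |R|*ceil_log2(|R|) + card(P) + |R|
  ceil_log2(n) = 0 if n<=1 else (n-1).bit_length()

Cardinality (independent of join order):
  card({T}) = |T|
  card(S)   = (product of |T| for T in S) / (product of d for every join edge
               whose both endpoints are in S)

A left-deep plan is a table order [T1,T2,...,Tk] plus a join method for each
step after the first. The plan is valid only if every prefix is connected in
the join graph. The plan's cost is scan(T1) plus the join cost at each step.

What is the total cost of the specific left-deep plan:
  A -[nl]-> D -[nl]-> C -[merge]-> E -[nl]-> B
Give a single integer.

3040560620

step 1: scan A: cost=500, card=500
step 2: join D via nl
    card(P join D) = 500*120/(4) = 15000
    cost = 500 + 500*120 = 60500
step 3: join C via nl
    card(P join C) = 15000*500/(5) = 1500000
    cost = 60500 + 15000*500 = 7560500
step 4: join E via merge
    card(P join E) = 1500000*20/(4) = 7500000
    cost = 7560500 + 1500000*21 + 20*5 + 1500000 + 20 = 40560620
step 5: join B via nl
    card(P join B) = 7500000*400/(500) = 6000000
    cost = 40560620 + 7500000*400 = 3040560620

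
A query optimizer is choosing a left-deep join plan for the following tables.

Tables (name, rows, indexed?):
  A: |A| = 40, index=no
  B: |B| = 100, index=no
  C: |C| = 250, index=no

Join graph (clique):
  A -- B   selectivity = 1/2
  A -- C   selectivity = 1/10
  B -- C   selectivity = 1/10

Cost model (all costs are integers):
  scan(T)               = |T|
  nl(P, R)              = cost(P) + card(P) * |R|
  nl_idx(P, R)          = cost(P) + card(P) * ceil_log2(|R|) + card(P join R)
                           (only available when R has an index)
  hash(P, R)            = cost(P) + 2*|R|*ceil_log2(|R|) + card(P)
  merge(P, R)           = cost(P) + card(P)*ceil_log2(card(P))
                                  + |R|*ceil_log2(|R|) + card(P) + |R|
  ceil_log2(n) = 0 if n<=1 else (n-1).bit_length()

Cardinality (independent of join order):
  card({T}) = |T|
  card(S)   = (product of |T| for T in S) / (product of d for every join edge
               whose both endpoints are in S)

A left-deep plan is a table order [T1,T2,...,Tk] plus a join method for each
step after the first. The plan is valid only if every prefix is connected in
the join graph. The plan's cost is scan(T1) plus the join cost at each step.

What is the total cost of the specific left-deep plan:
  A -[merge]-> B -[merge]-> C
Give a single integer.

step 1: scan A: cost=40, card=40
step 2: join B via merge
    card(P join B) = 40*100/(2) = 2000
    cost = 40 + 40*6 + 100*7 + 40 + 100 = 1120
step 3: join C via merge
    card(P join C) = 2000*250/(10*10) = 5000
    cost = 1120 + 2000*11 + 250*8 + 2000 + 250 = 27370

27370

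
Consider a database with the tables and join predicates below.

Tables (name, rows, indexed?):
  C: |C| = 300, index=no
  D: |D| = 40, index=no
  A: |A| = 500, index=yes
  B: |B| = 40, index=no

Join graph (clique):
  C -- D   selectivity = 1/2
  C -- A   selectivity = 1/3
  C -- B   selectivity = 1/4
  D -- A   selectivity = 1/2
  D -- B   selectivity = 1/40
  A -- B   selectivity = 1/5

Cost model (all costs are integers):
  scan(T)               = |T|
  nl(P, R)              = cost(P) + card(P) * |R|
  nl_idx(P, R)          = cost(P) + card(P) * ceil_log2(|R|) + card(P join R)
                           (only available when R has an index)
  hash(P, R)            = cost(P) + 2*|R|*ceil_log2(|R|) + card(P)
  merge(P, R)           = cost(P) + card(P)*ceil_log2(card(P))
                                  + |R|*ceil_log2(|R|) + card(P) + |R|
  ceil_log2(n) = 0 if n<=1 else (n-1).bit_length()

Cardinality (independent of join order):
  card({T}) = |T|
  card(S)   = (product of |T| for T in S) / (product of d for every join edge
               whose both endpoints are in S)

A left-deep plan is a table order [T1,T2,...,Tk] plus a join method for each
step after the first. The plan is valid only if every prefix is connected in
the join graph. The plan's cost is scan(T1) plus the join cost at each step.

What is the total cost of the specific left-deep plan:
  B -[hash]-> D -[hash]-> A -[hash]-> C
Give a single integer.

step 1: scan B: cost=40, card=40
step 2: join D via hash
    card(P join D) = 40*40/(40) = 40
    cost = 40 + 2*40*6 + 40 = 560
step 3: join A via hash
    card(P join A) = 40*500/(2*5) = 2000
    cost = 560 + 2*500*9 + 40 = 9600
step 4: join C via hash
    card(P join C) = 2000*300/(2*3*4) = 25000
    cost = 9600 + 2*300*9 + 2000 = 17000

17000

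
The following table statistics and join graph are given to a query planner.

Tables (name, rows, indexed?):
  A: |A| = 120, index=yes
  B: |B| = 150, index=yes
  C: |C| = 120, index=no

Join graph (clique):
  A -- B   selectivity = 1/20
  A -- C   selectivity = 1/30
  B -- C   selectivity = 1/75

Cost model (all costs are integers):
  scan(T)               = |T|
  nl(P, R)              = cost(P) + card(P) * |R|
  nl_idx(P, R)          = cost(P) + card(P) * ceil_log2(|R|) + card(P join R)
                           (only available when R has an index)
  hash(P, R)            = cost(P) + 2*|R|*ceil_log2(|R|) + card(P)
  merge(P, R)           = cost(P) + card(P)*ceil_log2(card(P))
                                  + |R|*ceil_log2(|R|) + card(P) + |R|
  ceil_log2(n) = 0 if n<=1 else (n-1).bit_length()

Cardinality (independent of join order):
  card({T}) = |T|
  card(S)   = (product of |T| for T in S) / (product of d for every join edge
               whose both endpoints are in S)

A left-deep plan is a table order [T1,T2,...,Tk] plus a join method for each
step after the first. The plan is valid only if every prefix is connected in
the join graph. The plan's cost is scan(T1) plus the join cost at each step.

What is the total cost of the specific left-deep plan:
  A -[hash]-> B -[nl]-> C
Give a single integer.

step 1: scan A: cost=120, card=120
step 2: join B via hash
    card(P join B) = 120*150/(20) = 900
    cost = 120 + 2*150*8 + 120 = 2640
step 3: join C via nl
    card(P join C) = 900*120/(30*75) = 48
    cost = 2640 + 900*120 = 110640

110640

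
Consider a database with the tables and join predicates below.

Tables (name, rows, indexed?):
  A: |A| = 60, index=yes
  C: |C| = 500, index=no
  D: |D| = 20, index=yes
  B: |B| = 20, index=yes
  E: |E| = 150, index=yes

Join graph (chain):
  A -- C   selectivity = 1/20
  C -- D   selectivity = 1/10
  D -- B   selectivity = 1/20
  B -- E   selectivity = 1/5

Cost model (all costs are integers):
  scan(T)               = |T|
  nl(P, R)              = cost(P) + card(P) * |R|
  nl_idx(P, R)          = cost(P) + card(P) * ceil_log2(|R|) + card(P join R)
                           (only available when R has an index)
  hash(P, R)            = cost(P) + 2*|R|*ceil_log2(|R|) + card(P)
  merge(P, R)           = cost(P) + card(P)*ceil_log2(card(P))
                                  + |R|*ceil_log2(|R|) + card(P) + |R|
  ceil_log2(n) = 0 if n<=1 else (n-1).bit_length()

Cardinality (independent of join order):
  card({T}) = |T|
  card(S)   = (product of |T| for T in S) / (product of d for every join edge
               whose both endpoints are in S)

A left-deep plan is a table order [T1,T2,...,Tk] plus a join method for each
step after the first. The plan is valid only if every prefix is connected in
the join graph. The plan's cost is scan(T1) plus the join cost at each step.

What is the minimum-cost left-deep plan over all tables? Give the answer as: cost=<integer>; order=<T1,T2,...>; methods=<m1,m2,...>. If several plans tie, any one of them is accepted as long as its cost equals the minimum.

Selinger DP (subsets sized 1..n):
  {A}: scan cost=60, card=60
  {C}: scan cost=500, card=500
  {D}: scan cost=20, card=20
  {B}: scan cost=20, card=20
  {E}: scan cost=150, card=150
  {AC}: card=1500; try (A,hash)→1720, (A,nl_idx)→5000, (C,merge)→5480, (A,merge)→5920, (C,hash)→9120, (C,nl)→30060 …(+1); best=1720 via (A,hash)
  {CD}: card=1000; try (D,hash)→1200, (D,nl_idx)→4000, (C,merge)→5140, (D,merge)→5620, (C,hash)→9040, (C,nl)→10020 …(+1); best=1200 via (D,hash)
  {BD}: card=20; try (D,nl_idx)→140, (B,nl_idx)→140, (D,hash)→240, (B,hash)→240, (D,merge)→260, (B,merge)→260 …(+2); best=140 via (D,nl_idx)
  {BE}: card=600; try (B,hash)→500, (E,nl_idx)→780, (E,merge)→1490, (B,nl_idx)→1500, (B,merge)→1620, (E,hash)→2440 …(+2); best=500 via (B,hash)
  {ACD}: card=3000; try (A,hash)→2920, (D,hash)→3420, (A,nl_idx)→10200, (D,nl_idx)→12220, (A,merge)→12620, (D,merge)→19840 …(+2); best=2920 via (A,hash)
  {BCD}: card=1000; try (B,hash)→2400, (C,merge)→5260, (B,nl_idx)→7200, (C,hash)→9160, (C,nl)→10140, (B,merge)→12320 …(+1); best=2400 via (B,hash)
  {BDE}: card=600; try (E,nl_idx)→900, (D,hash)→1300, (E,merge)→1610, (E,hash)→2560, (E,nl)→3140, (D,nl_idx)→4100 …(+2); best=900 via (E,nl_idx)
  {ABCD}: card=3000; try (A,hash)→4120, (B,hash)→6120, (A,nl_idx)→11400, (A,merge)→13820, (B,nl_idx)→20920, (B,merge)→42040 …(+2); best=4120 via (A,hash)
  {BCDE}: card=30000; try (E,hash)→5800, (C,hash)→10500, (C,merge)→12500, (E,merge)→14750, (E,nl_idx)→40400, (E,nl)→152400 …(+1); best=5800 via (E,hash)
  {ABCDE}: card=90000; try (E,hash)→9520, (A,hash)→36520, (E,merge)→44470, (E,nl_idx)→118120, (A,nl_idx)→275800, (E,nl)→454120 …(+2); best=9520 via (E,hash)

cost=9520; order=C,D,B,A,E; methods=hash,hash,hash,hash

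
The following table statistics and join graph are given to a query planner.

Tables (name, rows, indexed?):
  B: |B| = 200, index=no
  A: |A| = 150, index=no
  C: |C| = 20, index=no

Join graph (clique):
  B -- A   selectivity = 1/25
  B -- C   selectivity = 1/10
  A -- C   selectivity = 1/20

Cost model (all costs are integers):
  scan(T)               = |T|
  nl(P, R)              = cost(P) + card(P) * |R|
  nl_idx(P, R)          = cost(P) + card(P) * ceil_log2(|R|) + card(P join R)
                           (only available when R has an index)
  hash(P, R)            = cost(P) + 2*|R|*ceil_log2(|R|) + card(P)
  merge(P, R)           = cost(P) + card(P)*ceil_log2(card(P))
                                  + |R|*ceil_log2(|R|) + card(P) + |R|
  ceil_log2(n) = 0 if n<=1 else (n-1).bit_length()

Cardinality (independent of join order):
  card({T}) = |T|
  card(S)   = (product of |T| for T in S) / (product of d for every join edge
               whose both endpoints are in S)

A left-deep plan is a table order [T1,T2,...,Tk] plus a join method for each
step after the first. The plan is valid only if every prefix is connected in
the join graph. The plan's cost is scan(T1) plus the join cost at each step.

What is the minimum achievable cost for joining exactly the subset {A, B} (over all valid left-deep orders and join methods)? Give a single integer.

Selinger DP over subsets of {A,B}:
  {B}: scan cost=200, card=200
  {A}: scan cost=150, card=150
  {AB}: card=1200; try (A,hash)→2800, (B,merge)→3300, (A,merge)→3350, (B,hash)→3500, (B,nl)→30150, (A,nl)→30200; best=2800 via (A,hash)

2800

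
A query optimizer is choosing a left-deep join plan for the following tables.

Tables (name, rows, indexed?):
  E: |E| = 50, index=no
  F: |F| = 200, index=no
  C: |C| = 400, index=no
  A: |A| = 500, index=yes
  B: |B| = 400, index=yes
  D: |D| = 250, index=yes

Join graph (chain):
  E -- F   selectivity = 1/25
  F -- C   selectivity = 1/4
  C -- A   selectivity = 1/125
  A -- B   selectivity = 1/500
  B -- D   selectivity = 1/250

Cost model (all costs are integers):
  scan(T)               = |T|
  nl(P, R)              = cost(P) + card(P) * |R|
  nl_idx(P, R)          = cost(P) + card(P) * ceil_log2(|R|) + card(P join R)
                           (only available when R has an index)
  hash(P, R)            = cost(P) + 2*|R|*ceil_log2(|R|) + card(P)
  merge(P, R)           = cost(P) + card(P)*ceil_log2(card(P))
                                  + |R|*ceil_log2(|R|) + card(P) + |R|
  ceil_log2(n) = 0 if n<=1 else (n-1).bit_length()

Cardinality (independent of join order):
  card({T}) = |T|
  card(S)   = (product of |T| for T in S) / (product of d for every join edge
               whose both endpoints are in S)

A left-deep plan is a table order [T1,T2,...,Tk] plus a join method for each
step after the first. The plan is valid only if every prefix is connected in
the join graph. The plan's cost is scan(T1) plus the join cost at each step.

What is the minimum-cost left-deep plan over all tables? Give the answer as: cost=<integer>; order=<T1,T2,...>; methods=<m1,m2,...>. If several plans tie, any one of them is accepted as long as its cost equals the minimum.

cost=83580; order=D,B,A,C,F,E; methods=nl_idx,nl_idx,hash,hash,hash

Selinger DP (subsets sized 1..n):
  {E}: scan cost=50, card=50
  {F}: scan cost=200, card=200
  {C}: scan cost=400, card=400
  {A}: scan cost=500, card=500
  {B}: scan cost=400, card=400
  {D}: scan cost=250, card=250
  {EF}: card=400; try (E,hash)→1000, (F,merge)→2200, (E,merge)→2350, (F,hash)→3300, (F,nl)→10050, (E,nl)→10200; best=1000 via (E,hash)
  {CF}: card=20000; try (F,hash)→4000, (C,merge)→6000, (F,merge)→6200, (C,hash)→7600, (C,nl)→80200, (F,nl)→80400; best=4000 via (F,hash)
  {AC}: card=1600; try (A,nl_idx)→5600, (C,hash)→8200, (A,merge)→9400, (C,merge)→9500, (A,hash)→9800, (A,nl)→200400 …(+1); best=5600 via (A,nl_idx)
  {AB}: card=400; try (A,nl_idx)→4400, (B,nl_idx)→5400, (B,hash)→8200, (A,merge)→9400, (B,merge)→9500, (A,hash)→9800 …(+2); best=4400 via (A,nl_idx)
  {BD}: card=400; try (B,nl_idx)→2900, (D,nl_idx)→4000, (D,hash)→4800, (B,merge)→6500, (D,merge)→6650, (B,hash)→7700 …(+2); best=2900 via (B,nl_idx)
  {CEF}: card=40000; try (C,hash)→8600, (C,merge)→9000, (E,hash)→24600, (C,nl)→161000, (E,merge)→324350, (E,nl)→1004000; best=8600 via (C,hash)
  {ACF}: card=80000; try (F,hash)→10400, (F,merge)→26600, (A,hash)→33000, (A,nl_idx)→264000, (F,nl)→325600, (A,merge)→329000 …(+1); best=10400 via (F,hash)
  {ABC}: card=1280; try (C,hash)→12000, (C,merge)→12400, (B,hash)→14400, (B,nl_idx)→21280, (B,merge)→28800, (C,nl)→164400 …(+1); best=12000 via (C,hash)
  {ABD}: card=400; try (A,nl_idx)→6900, (D,nl_idx)→8000, (D,hash)→8800, (D,merge)→10650, (A,merge)→11900, (A,hash)→12300 …(+2); best=6900 via (A,nl_idx)
  {ACEF}: card=160000; try (A,hash)→57600, (E,hash)→91000, (A,nl_idx)→528600, (A,merge)→693600, (E,merge)→1450750, (E,nl)→4010400 …(+1); best=57600 via (A,hash)
  {ABCF}: card=64000; try (F,hash)→16480, (F,merge)→29160, (B,hash)→97600, (F,nl)→268000, (B,nl_idx)→794400, (B,merge)→1454400 …(+1); best=16480 via (F,hash)
  {ABCD}: card=1280; try (C,hash)→14500, (C,merge)→14900, (D,hash)→17280, (D,nl_idx)→23520, (D,merge)→29610, (C,nl)→166900 …(+1); best=14500 via (C,hash)
  {ABCEF}: card=128000; try (E,hash)→81080, (B,hash)→224800, (E,merge)→1104830, (B,nl_idx)→1625600, (B,merge)→3101600, (E,nl)→3216480 …(+1); best=81080 via (E,hash)
  {ABCDF}: card=64000; try (F,hash)→18980, (F,merge)→31660, (D,hash)→84480, (F,nl)→270500, (D,nl_idx)→592480, (D,merge)→1106730 …(+1); best=18980 via (F,hash)
  {ABCDEF}: card=128000; try (E,hash)→83580, (D,hash)→213080, (E,merge)→1107330, (D,nl_idx)→1233080, (D,merge)→2387330, (E,nl)→3218980 …(+1); best=83580 via (E,hash)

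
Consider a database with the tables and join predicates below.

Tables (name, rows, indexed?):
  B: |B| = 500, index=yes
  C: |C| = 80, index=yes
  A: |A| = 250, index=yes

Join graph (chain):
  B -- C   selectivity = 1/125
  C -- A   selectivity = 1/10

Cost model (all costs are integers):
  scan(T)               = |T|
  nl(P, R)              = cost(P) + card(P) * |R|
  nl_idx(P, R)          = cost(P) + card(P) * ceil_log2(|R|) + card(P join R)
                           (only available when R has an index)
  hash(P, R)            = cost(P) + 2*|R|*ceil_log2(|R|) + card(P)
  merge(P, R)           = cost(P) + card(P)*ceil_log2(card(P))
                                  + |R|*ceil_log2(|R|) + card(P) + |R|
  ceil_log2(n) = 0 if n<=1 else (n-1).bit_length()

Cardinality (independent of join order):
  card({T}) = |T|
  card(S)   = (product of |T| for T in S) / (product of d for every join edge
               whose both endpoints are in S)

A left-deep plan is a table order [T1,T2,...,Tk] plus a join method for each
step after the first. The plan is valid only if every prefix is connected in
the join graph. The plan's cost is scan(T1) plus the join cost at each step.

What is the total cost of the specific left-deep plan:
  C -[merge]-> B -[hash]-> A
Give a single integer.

10040

step 1: scan C: cost=80, card=80
step 2: join B via merge
    card(P join B) = 80*500/(125) = 320
    cost = 80 + 80*7 + 500*9 + 80 + 500 = 5720
step 3: join A via hash
    card(P join A) = 320*250/(10) = 8000
    cost = 5720 + 2*250*8 + 320 = 10040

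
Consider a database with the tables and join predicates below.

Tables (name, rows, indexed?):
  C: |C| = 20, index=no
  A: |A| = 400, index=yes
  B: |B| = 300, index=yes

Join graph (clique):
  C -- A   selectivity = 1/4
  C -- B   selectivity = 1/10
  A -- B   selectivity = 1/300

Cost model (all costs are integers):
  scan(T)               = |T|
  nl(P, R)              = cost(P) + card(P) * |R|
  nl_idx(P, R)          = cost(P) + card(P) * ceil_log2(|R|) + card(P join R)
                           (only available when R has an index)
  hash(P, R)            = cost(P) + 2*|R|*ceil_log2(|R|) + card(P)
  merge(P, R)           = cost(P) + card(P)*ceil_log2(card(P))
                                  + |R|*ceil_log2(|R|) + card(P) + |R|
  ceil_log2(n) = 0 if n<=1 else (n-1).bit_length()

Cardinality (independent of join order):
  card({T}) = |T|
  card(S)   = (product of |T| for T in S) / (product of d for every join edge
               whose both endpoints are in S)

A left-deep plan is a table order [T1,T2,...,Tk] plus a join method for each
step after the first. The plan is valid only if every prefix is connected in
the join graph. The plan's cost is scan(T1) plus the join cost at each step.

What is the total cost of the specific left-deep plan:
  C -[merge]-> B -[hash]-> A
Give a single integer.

10940

step 1: scan C: cost=20, card=20
step 2: join B via merge
    card(P join B) = 20*300/(10) = 600
    cost = 20 + 20*5 + 300*9 + 20 + 300 = 3140
step 3: join A via hash
    card(P join A) = 600*400/(4*300) = 200
    cost = 3140 + 2*400*9 + 600 = 10940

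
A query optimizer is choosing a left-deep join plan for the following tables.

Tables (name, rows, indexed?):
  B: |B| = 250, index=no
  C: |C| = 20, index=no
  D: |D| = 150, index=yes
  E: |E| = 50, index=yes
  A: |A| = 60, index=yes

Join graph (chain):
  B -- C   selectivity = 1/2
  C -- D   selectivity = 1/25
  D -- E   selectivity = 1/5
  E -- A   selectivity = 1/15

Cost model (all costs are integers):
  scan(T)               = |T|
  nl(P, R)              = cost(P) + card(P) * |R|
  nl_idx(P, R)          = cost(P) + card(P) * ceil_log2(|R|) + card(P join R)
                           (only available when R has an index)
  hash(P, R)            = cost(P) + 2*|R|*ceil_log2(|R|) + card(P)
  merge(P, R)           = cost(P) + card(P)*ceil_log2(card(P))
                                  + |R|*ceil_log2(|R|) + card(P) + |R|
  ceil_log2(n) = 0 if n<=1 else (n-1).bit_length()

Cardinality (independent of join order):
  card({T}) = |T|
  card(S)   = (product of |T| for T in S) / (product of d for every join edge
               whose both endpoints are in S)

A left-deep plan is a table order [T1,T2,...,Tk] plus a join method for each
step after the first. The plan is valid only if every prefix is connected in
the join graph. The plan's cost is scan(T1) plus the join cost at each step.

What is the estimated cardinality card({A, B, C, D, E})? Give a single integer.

Tables in S: A(60), B(250), C(20), D(150), E(50)
Edges inside S: B-C(d=2), C-D(d=25), D-E(d=5), E-A(d=15)
numerator = 60 * 250 * 20 * 150 * 50 = 2250000000
denominator = 2 * 25 * 5 * 15 = 3750
card(S) = 2250000000 / 3750 = 600000

600000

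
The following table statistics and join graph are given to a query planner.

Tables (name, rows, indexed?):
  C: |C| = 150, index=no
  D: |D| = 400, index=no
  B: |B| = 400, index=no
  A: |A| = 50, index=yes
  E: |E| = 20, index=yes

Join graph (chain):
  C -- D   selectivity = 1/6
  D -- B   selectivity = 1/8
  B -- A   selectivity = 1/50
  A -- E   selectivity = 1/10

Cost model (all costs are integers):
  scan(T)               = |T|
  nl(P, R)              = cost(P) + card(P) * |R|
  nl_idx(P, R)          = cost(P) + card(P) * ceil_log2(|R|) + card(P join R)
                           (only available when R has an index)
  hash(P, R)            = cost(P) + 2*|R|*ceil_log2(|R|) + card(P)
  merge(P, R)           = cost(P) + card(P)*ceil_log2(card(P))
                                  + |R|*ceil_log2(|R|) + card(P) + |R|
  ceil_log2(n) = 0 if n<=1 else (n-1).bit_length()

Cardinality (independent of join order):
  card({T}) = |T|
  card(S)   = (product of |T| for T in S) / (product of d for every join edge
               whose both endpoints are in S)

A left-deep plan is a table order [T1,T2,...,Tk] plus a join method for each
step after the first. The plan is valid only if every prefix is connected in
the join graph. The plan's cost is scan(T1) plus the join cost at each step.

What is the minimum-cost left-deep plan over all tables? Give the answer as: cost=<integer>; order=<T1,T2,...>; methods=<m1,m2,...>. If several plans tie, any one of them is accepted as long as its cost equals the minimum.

Selinger DP (subsets sized 1..n):
  {C}: scan cost=150, card=150
  {D}: scan cost=400, card=400
  {B}: scan cost=400, card=400
  {A}: scan cost=50, card=50
  {E}: scan cost=20, card=20
  {CD}: card=10000; try (C,hash)→3200, (D,merge)→5500, (C,merge)→5750, (D,hash)→7500, (D,nl)→60150, (C,nl)→60400; best=3200 via (C,hash)
  {BD}: card=20000; try (D,hash)→8000, (B,hash)→8000, (D,merge)→8400, (B,merge)→8400, (D,nl)→160400, (B,nl)→160400; best=8000 via (D,hash)
  {AB}: card=400; try (A,hash)→1400, (A,nl_idx)→3200, (B,merge)→4400, (A,merge)→4750, (B,hash)→7300, (B,nl)→20050 …(+1); best=1400 via (A,hash)
  {AE}: card=100; try (A,nl_idx)→240, (E,hash)→300, (E,nl_idx)→400, (A,merge)→490, (E,merge)→520, (A,hash)→640 …(+2); best=240 via (A,nl_idx)
  {BCD}: card=500000; try (B,hash)→20400, (C,hash)→30400, (B,merge)→157200, (C,merge)→329350, (C,nl)→3008000, (B,nl)→4003200; best=20400 via (B,hash)
  {ABD}: card=20000; try (D,hash)→9000, (D,merge)→9400, (A,hash)→28600, (A,nl_idx)→148000, (D,nl)→161400, (A,merge)→328350 …(+1); best=9000 via (D,hash)
  {ABE}: card=800; try (E,hash)→2000, (E,nl_idx)→4200, (B,merge)→5040, (E,merge)→5520, (B,hash)→7540, (E,nl)→9400 …(+1); best=2000 via (E,hash)
  {ABCD}: card=500000; try (C,hash)→31400, (C,merge)→330350, (A,hash)→521000, (C,nl)→3009000, (A,nl_idx)→3520400, (A,merge)→10020750 …(+1); best=31400 via (C,hash)
  {ABDE}: card=40000; try (D,hash)→10000, (D,merge)→14800, (E,hash)→29200, (E,nl_idx)→149000, (D,nl)→322000, (E,merge)→329120 …(+1); best=10000 via (D,hash)
  {ABCDE}: card=1000000; try (C,hash)→52400, (E,hash)→531600, (C,merge)→691350, (E,nl_idx)→3531400, (C,nl)→6010000, (E,nl)→10031400 …(+1); best=52400 via (C,hash)

cost=52400; order=B,A,E,D,C; methods=hash,hash,hash,hash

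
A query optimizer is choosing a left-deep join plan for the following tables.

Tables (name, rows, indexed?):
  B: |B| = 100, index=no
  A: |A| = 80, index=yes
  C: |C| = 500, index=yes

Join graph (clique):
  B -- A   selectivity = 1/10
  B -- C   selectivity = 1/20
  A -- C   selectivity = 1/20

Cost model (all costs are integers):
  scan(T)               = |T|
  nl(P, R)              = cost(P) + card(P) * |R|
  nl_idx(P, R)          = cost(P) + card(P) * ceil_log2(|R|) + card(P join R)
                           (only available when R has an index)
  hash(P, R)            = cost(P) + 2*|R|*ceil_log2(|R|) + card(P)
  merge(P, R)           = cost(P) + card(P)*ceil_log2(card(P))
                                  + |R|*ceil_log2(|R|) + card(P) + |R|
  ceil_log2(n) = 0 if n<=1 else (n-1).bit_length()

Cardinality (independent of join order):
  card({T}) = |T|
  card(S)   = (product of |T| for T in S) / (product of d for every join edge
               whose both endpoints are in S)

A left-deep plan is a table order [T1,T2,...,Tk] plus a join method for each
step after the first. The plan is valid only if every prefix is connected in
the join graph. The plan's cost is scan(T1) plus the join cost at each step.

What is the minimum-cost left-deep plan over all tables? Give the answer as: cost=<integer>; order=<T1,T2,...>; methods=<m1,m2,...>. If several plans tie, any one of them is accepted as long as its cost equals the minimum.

Selinger DP (subsets sized 1..n):
  {B}: scan cost=100, card=100
  {A}: scan cost=80, card=80
  {C}: scan cost=500, card=500
  {AB}: card=800; try (A,hash)→1320, (B,merge)→1520, (A,merge)→1540, (B,hash)→1560, (A,nl_idx)→1600, (B,nl)→8080 …(+1); best=1320 via (A,hash)
  {BC}: card=2500; try (B,hash)→2400, (C,nl_idx)→3500, (C,merge)→5900, (B,merge)→6300, (C,hash)→9200, (C,nl)→50100 …(+1); best=2400 via (B,hash)
  {AC}: card=2000; try (A,hash)→2120, (C,nl_idx)→2800, (C,merge)→5720, (A,nl_idx)→6000, (A,merge)→6140, (C,hash)→9160 …(+2); best=2120 via (A,hash)
  {ABC}: card=1000; try (B,hash)→5520, (A,hash)→6020, (C,nl_idx)→9520, (C,hash)→11120, (C,merge)→15120, (A,nl_idx)→20900 …(+5); best=5520 via (B,hash)

cost=5520; order=C,A,B; methods=hash,hash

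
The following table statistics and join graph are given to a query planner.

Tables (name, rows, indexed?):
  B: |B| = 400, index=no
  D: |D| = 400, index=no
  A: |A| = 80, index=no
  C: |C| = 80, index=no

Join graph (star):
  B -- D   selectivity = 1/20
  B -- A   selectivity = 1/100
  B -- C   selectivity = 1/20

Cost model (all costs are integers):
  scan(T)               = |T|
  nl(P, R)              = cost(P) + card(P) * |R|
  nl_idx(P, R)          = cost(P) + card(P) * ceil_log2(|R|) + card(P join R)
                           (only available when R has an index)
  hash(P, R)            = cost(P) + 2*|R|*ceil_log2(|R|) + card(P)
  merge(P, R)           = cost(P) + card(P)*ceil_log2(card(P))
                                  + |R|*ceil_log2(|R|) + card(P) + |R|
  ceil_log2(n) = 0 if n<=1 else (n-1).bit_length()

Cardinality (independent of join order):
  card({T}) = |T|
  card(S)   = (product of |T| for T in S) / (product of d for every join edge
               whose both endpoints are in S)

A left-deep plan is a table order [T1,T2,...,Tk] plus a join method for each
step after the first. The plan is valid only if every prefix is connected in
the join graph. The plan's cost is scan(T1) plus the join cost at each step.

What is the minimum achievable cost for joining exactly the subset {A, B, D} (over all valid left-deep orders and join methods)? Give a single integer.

9120

Selinger DP over subsets of {A,B,D}:
  {B}: scan cost=400, card=400
  {D}: scan cost=400, card=400
  {A}: scan cost=80, card=80
  {BD}: card=8000; try (D,hash)→8000, (B,hash)→8000, (D,merge)→8400, (B,merge)→8400, (D,nl)→160400, (B,nl)→160400; best=8000 via (D,hash)
  {AB}: card=320; try (A,hash)→1920, (B,merge)→4720, (A,merge)→5040, (B,hash)→7360, (B,nl)→32080, (A,nl)→32400; best=1920 via (A,hash)
  {ABD}: card=6400; try (D,merge)→9120, (D,hash)→9440, (A,hash)→17120, (A,merge)→120640, (D,nl)→129920, (A,nl)→648000; best=9120 via (D,merge)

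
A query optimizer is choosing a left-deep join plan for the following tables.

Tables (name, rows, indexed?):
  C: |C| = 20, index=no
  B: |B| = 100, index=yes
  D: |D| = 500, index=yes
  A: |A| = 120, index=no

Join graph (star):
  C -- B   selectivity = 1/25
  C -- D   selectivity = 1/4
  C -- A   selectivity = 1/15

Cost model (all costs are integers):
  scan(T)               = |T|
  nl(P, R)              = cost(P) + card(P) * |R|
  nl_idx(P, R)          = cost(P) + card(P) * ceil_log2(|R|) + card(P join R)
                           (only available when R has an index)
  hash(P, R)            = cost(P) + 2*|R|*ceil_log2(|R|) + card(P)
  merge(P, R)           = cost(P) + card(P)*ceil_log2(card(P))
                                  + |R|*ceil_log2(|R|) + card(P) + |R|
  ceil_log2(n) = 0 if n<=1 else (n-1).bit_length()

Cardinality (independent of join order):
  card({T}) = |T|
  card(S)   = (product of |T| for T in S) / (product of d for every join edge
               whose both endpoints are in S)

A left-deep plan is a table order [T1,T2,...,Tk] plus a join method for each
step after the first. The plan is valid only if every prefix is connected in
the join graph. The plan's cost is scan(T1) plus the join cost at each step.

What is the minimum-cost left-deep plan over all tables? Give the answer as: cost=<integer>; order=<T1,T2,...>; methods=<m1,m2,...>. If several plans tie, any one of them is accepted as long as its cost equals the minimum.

Selinger DP (subsets sized 1..n):
  {C}: scan cost=20, card=20
  {B}: scan cost=100, card=100
  {D}: scan cost=500, card=500
  {A}: scan cost=120, card=120
  {BC}: card=80; try (B,nl_idx)→240, (C,hash)→400, (B,merge)→940, (C,merge)→1020, (B,hash)→1440, (B,nl)→2020 …(+1); best=240 via (B,nl_idx)
  {CD}: card=2500; try (C,hash)→1200, (D,nl_idx)→2700, (D,merge)→5140, (C,merge)→5620, (D,hash)→9040, (D,nl)→10020 …(+1); best=1200 via (C,hash)
  {AC}: card=160; try (C,hash)→440, (A,merge)→1100, (C,merge)→1200, (A,hash)→1720, (A,nl)→2420, (C,nl)→2520; best=440 via (C,hash)
  {BCD}: card=10000; try (B,hash)→5100, (D,merge)→5880, (D,hash)→9320, (D,nl_idx)→10960, (B,nl_idx)→28700, (B,merge)→34500 …(+2); best=5100 via (B,hash)
  {ABC}: card=640; try (A,merge)→1840, (B,hash)→2000, (A,hash)→2000, (B,nl_idx)→2200, (B,merge)→2680, (A,nl)→9840 …(+1); best=1840 via (A,merge)
  {ACD}: card=20000; try (A,hash)→5380, (D,merge)→6880, (D,hash)→9600, (D,nl_idx)→21880, (A,merge)→34660, (D,nl)→80440 …(+1); best=5380 via (A,hash)
  {ABCD}: card=80000; try (D,hash)→11480, (D,merge)→13880, (A,hash)→16780, (B,hash)→26780, (D,nl_idx)→87600, (A,merge)→156060 …(+5); best=11480 via (D,hash)

cost=11480; order=C,B,A,D; methods=nl_idx,merge,hash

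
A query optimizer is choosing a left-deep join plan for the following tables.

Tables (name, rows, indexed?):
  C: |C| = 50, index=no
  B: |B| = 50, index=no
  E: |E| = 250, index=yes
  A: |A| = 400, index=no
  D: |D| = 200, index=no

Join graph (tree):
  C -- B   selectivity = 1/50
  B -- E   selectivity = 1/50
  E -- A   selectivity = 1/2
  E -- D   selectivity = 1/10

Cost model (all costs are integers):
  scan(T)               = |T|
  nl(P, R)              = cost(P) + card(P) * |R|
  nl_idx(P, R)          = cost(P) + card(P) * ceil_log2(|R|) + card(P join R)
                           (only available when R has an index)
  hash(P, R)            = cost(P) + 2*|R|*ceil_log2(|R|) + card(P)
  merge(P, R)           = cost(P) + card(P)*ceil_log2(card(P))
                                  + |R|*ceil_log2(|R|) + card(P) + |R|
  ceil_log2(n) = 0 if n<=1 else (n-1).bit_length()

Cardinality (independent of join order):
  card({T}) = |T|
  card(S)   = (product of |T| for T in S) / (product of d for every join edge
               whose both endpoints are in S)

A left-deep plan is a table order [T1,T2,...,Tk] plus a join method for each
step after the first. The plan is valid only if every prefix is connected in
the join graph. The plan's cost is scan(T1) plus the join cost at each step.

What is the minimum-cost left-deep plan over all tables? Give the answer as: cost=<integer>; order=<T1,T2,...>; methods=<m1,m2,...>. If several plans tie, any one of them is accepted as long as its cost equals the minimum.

Selinger DP (subsets sized 1..n):
  {C}: scan cost=50, card=50
  {B}: scan cost=50, card=50
  {E}: scan cost=250, card=250
  {A}: scan cost=400, card=400
  {D}: scan cost=200, card=200
  {BC}: card=50; try (C,hash)→700, (B,hash)→700, (C,merge)→750, (B,merge)→750, (C,nl)→2550, (B,nl)→2550; best=700 via (C,hash)
  {BE}: card=250; try (E,nl_idx)→700, (B,hash)→1100, (E,merge)→2650, (B,merge)→2850, (E,hash)→4100, (E,nl)→12550 …(+1); best=700 via (E,nl_idx)
  {AE}: card=50000; try (E,hash)→4800, (A,merge)→6500, (E,merge)→6650, (A,hash)→7700, (E,nl_idx)→53600, (A,nl)→100250 …(+1); best=4800 via (E,hash)
  {DE}: card=5000; try (D,hash)→3700, (E,merge)→4250, (D,merge)→4300, (E,hash)→4400, (E,nl_idx)→6800, (E,nl)→50200 …(+1); best=3700 via (D,hash)
  {BCE}: card=250; try (E,nl_idx)→1350, (C,hash)→1550, (E,merge)→3300, (C,merge)→3300, (E,hash)→4750, (E,nl)→13200 …(+1); best=1350 via (E,nl_idx)
  {ABE}: card=50000; try (A,merge)→6950, (A,hash)→8150, (B,hash)→55400, (A,nl)→100700, (B,merge)→855150, (B,nl)→2504800; best=6950 via (A,merge)
  {BDE}: card=5000; try (D,hash)→4150, (D,merge)→4750, (B,hash)→9300, (D,nl)→50700, (B,merge)→74050, (B,nl)→253700; best=4150 via (D,hash)
  {ADE}: card=1000000; try (A,hash)→15900, (D,hash)→58000, (A,merge)→77700, (D,merge)→856600, (A,nl)→2003700, (D,nl)→10004800; best=15900 via (A,hash)
  {ABCE}: card=50000; try (A,merge)→7600, (A,hash)→8800, (C,hash)→57550, (A,nl)→101350, (C,merge)→857300, (C,nl)→2506950; best=7600 via (A,merge)
  {BCDE}: card=5000; try (D,hash)→4800, (D,merge)→5400, (C,hash)→9750, (D,nl)→51350, (C,merge)→74500, (C,nl)→254150; best=4800 via (D,hash)
  {ABDE}: card=1000000; try (A,hash)→16350, (D,hash)→60150, (A,merge)→78150, (D,merge)→858750, (B,hash)→1016500, (A,nl)→2004150 …(+3); best=16350 via (A,hash)
  {ABCDE}: card=1000000; try (A,hash)→17000, (D,hash)→60800, (A,merge)→78800, (D,merge)→859400, (C,hash)→1016950, (A,nl)→2004800 …(+3); best=17000 via (A,hash)

cost=17000; order=B,C,E,D,A; methods=hash,nl_idx,hash,hash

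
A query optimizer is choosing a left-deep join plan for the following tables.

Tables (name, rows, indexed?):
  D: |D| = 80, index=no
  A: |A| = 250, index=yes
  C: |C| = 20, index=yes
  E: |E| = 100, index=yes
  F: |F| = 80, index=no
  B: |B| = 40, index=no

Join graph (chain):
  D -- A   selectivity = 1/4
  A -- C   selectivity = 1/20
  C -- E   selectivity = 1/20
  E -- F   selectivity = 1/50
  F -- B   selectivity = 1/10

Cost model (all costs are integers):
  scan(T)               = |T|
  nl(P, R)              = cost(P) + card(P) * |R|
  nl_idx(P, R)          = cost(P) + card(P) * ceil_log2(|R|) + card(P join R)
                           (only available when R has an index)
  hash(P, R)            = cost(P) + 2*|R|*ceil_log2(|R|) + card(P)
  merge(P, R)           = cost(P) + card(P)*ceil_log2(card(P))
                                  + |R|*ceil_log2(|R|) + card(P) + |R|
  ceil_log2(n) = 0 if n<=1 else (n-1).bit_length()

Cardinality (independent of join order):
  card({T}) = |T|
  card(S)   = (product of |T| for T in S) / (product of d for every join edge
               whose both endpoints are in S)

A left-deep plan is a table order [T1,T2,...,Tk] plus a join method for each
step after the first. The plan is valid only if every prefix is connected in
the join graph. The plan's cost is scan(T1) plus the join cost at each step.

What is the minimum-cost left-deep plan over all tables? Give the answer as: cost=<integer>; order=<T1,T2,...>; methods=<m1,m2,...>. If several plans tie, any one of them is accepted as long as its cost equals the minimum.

cost=15560; order=F,E,C,B,A,D; methods=nl_idx,hash,hash,hash,hash

Selinger DP (subsets sized 1..n):
  {D}: scan cost=80, card=80
  {A}: scan cost=250, card=250
  {C}: scan cost=20, card=20
  {E}: scan cost=100, card=100
  {F}: scan cost=80, card=80
  {B}: scan cost=40, card=40
  {AD}: card=5000; try (D,hash)→1620, (A,merge)→2970, (D,merge)→3140, (A,hash)→4160, (A,nl_idx)→5720, (A,nl)→20080 …(+1); best=1620 via (D,hash)
  {AC}: card=250; try (A,nl_idx)→430, (C,hash)→700, (C,nl_idx)→1750, (A,merge)→2390, (C,merge)→2620, (A,hash)→4040 …(+2); best=430 via (A,nl_idx)
  {CE}: card=100; try (E,nl_idx)→260, (C,hash)→400, (C,nl_idx)→700, (E,merge)→940, (C,merge)→1020, (E,hash)→1440 …(+2); best=260 via (E,nl_idx)
  {EF}: card=160; try (E,nl_idx)→800, (F,hash)→1320, (E,merge)→1520, (F,merge)→1540, (E,hash)→1560, (E,nl)→8080 …(+1); best=800 via (E,nl_idx)
  {BF}: card=320; try (B,hash)→640, (F,merge)→960, (B,merge)→1000, (F,hash)→1200, (F,nl)→3240, (B,nl)→3280; best=640 via (B,hash)
  {ACD}: card=5000; try (D,hash)→1800, (D,merge)→3320, (C,hash)→6820, (D,nl)→20430, (C,nl_idx)→31620, (C,merge)→71740 …(+1); best=1800 via (D,hash)
  {ACE}: card=1250; try (E,hash)→2080, (A,nl_idx)→2310, (A,merge)→3310, (E,nl_idx)→3430, (E,merge)→3480, (A,hash)→4360 …(+2); best=2080 via (E,hash)
  {CEF}: card=160; try (C,hash)→1160, (F,hash)→1480, (F,merge)→1700, (C,nl_idx)→1760, (C,merge)→2360, (C,nl)→4000 …(+1); best=1160 via (C,hash)
  {BEF}: card=640; try (B,hash)→1440, (E,hash)→2360, (B,merge)→2520, (E,nl_idx)→3520, (E,merge)→4640, (B,nl)→7200 …(+1); best=1440 via (B,hash)
  {ACDE}: card=25000; try (D,hash)→4450, (E,hash)→8200, (D,merge)→17720, (E,nl_idx)→61800, (E,merge)→72600, (D,nl)→102080 …(+1); best=4450 via (D,hash)
  {ACEF}: card=2000; try (A,nl_idx)→4440, (F,hash)→4450, (A,merge)→4850, (A,hash)→5320, (F,merge)→17720, (A,nl)→41160 …(+1); best=4440 via (A,nl_idx)
  {BCEF}: card=640; try (B,hash)→1800, (C,hash)→2280, (B,merge)→2880, (C,nl_idx)→5280, (B,nl)→7560, (C,merge)→8600 …(+1); best=1800 via (B,hash)
  {ACDEF}: card=40000; try (D,hash)→7560, (D,merge)→29080, (F,hash)→30570, (D,nl)→164440, (F,merge)→405090, (F,nl)→2004450; best=7560 via (D,hash)
  {ABCEF}: card=8000; try (A,hash)→6440, (B,hash)→6920, (A,merge)→11090, (A,nl_idx)→14920, (B,merge)→28720, (B,nl)→84440 …(+1); best=6440 via (A,hash)
  {ABCDEF}: card=160000; try (D,hash)→15560, (B,hash)→48040, (D,merge)→119080, (D,nl)→646440, (B,merge)→687840, (B,nl)→1607560; best=15560 via (D,hash)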